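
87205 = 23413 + 63792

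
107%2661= 107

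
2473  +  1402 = 3875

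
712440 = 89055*8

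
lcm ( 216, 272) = 7344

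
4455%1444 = 123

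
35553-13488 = 22065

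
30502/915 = 30502/915 = 33.34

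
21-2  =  19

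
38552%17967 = 2618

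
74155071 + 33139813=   107294884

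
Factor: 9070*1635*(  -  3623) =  - 2^1 * 3^1*5^2*109^1 * 907^1*3623^1 = - 53727097350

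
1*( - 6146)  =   - 6146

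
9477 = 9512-35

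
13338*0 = 0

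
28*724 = 20272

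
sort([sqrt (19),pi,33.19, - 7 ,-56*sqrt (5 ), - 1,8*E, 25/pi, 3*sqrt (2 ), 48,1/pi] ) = [ - 56*sqrt ( 5), - 7, - 1,1/pi, pi  ,  3 * sqrt(2 ),sqrt( 19), 25/pi  ,  8*E, 33.19,  48]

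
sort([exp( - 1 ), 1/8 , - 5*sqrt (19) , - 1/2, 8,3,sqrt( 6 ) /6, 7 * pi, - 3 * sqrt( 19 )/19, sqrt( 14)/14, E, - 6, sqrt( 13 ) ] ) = [ - 5*sqrt( 19 ), - 6, - 3 * sqrt( 19) /19, - 1/2, 1/8,sqrt( 14 ) /14, exp(  -  1),sqrt( 6 ) /6,E, 3,sqrt( 13 ), 8, 7 * pi]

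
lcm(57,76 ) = 228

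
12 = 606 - 594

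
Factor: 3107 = 13^1*239^1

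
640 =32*20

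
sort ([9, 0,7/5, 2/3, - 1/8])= [ - 1/8,0,2/3,7/5, 9 ] 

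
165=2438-2273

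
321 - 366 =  - 45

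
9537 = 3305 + 6232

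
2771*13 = 36023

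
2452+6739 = 9191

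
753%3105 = 753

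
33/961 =33/961 = 0.03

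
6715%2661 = 1393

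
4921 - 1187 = 3734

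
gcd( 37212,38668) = 28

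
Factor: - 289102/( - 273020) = 773/730=2^( - 1)*5^(  -  1)*73^( -1) *773^1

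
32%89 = 32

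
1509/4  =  377 + 1/4 = 377.25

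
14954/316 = 47 + 51/158 = 47.32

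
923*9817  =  9061091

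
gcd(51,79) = 1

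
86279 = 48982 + 37297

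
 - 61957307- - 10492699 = - 51464608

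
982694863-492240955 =490453908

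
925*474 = 438450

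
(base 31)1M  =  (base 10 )53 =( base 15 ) 38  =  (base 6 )125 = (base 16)35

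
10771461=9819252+952209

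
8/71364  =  2/17841= 0.00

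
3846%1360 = 1126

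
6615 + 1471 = 8086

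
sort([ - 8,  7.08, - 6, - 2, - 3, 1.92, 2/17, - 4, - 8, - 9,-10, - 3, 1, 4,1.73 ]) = [  -  10 , - 9, - 8, -8 ,-6, - 4, -3 , - 3, - 2, 2/17, 1, 1.73, 1.92, 4 , 7.08 ] 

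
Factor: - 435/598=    - 2^( - 1)*3^1*  5^1 * 13^ ( - 1)*23^(- 1)*29^1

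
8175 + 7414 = 15589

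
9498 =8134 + 1364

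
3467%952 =611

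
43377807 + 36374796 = 79752603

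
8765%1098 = 1079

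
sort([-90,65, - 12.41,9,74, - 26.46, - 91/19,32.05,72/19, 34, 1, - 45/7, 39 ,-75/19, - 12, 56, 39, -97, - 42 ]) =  [ - 97, - 90, - 42, - 26.46,-12.41,- 12, - 45/7, - 91/19, -75/19,  1, 72/19,9,32.05, 34 , 39, 39,56, 65 , 74] 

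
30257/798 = 37  +  731/798=37.92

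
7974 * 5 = 39870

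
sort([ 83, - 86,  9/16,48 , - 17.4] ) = [  -  86, - 17.4,9/16,48, 83]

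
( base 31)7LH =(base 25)bkk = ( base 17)18A0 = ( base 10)7395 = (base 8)16343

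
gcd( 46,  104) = 2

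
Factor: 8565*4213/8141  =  36084345/8141=3^1*5^1*7^(  -  1)*11^1*383^1*571^1*1163^( -1)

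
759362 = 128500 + 630862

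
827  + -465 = 362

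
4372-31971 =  - 27599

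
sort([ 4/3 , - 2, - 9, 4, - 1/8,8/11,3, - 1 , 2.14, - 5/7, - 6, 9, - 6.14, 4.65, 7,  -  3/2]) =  [ - 9, - 6.14, - 6, -2, -3/2,  -  1, - 5/7, - 1/8,8/11, 4/3,2.14,3, 4, 4.65, 7 , 9]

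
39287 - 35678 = 3609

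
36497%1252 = 189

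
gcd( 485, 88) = 1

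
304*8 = 2432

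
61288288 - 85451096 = - 24162808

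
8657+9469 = 18126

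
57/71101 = 57/71101 = 0.00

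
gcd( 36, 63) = 9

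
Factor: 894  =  2^1 *3^1 *149^1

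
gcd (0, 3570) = 3570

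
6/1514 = 3/757 = 0.00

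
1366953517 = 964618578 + 402334939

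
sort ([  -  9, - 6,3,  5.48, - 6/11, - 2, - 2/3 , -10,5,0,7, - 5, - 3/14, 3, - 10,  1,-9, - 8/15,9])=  [ - 10, - 10, - 9, - 9, - 6,-5, - 2, - 2/3, - 6/11, - 8/15, - 3/14,0,1,3,3,5,5.48,7,  9] 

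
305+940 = 1245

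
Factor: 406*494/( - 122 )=-100282/61 = - 2^1*7^1*13^1*19^1  *  29^1*61^( - 1)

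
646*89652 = 57915192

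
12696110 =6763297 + 5932813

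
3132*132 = 413424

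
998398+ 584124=1582522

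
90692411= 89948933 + 743478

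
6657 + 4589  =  11246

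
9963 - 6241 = 3722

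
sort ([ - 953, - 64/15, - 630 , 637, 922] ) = [ - 953, - 630, - 64/15,  637, 922] 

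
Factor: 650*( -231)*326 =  - 2^2*3^1*5^2*7^1*11^1*13^1*163^1 = - 48948900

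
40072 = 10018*4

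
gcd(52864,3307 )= 1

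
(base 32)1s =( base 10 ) 60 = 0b111100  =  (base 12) 50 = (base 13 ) 48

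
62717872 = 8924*7028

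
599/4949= 599/4949 =0.12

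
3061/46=66+25/46  =  66.54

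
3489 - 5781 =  - 2292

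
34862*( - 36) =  - 1255032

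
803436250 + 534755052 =1338191302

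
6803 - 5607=1196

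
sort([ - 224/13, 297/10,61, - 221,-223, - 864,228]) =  [ - 864,-223,-221,  -  224/13,297/10,61,  228] 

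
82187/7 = 11741 = 11741.00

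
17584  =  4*4396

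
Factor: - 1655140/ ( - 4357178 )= 2^1*5^1*7^( - 2 )*173^( - 1)  *  257^( - 1) * 82757^1 = 827570/2178589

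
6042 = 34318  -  28276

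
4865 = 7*695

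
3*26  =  78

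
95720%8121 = 6389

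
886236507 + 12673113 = 898909620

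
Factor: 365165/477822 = 2^( - 1) * 3^( - 1) * 5^1*97^ ( - 1 )*199^1*367^1*821^( - 1 ) 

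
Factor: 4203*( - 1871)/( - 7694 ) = 7863813/7694 = 2^( - 1)*3^2*467^1*1871^1 * 3847^( - 1)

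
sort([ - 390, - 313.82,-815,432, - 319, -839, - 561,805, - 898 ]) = [ - 898, - 839, - 815 ,-561,-390, - 319, - 313.82,432,805 ] 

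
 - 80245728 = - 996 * 80568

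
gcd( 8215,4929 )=1643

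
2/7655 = 2/7655  =  0.00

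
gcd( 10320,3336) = 24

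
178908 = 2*89454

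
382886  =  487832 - 104946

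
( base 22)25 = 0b110001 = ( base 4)301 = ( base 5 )144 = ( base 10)49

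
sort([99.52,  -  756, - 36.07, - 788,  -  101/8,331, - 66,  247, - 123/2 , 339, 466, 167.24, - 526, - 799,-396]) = [-799, -788, - 756, - 526,- 396, - 66, - 123/2,-36.07, - 101/8,99.52 , 167.24, 247, 331,339,466] 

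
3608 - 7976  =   - 4368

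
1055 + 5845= 6900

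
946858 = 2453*386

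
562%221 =120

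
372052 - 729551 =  - 357499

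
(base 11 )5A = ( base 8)101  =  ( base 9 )72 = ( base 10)65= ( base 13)50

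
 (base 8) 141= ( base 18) 57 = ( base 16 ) 61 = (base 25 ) 3M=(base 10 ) 97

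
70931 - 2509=68422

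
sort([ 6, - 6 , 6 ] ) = [ - 6,  6, 6 ]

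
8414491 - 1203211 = 7211280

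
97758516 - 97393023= 365493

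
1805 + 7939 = 9744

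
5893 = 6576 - 683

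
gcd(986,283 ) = 1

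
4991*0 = 0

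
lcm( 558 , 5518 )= 49662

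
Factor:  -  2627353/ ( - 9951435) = 3^( - 2)*5^(- 1)*13^( - 1 )*367^1*7159^1*17011^( - 1) 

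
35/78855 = 1/2253=0.00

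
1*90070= 90070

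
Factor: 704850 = 2^1*3^1*5^2 * 37^1*127^1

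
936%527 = 409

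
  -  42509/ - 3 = 42509/3=14169.67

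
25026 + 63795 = 88821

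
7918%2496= 430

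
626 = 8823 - 8197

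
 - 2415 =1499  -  3914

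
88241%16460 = 5941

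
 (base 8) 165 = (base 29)41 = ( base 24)4l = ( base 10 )117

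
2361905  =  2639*895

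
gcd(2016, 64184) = 8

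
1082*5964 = 6453048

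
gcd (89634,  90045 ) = 3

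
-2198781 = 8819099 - 11017880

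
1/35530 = 1/35530 = 0.00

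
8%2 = 0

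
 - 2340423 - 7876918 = -10217341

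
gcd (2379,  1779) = 3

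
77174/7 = 77174/7 = 11024.86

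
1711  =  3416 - 1705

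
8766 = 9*974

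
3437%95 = 17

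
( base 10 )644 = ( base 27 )nn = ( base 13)3a7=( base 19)1eh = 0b1010000100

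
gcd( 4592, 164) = 164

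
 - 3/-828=1/276= 0.00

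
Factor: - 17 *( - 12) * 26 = 5304= 2^3 *3^1 *13^1*17^1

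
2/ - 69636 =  - 1/34818 = - 0.00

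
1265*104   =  131560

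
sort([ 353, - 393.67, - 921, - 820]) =[ - 921 , - 820,-393.67, 353 ] 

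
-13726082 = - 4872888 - 8853194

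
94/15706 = 47/7853 =0.01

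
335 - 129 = 206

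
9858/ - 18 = -548  +  1/3 = - 547.67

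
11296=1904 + 9392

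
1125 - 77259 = -76134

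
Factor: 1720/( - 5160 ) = -1/3 = - 3^(-1)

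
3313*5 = 16565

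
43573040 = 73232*595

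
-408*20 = -8160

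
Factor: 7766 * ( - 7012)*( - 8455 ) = 460418648360 = 2^3*5^1*11^1*19^1 * 89^1*353^1 * 1753^1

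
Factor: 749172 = 2^2*3^1*149^1 * 419^1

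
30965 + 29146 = 60111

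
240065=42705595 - 42465530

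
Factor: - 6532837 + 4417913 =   -  2^2*7^1*75533^1 = - 2114924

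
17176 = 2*8588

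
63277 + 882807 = 946084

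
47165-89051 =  - 41886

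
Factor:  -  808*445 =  - 359560 = - 2^3*5^1*89^1*101^1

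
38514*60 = 2310840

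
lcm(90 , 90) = 90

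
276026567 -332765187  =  -56738620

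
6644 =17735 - 11091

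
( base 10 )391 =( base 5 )3031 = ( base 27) ed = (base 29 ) de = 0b110000111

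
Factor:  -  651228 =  - 2^2*3^1 *54269^1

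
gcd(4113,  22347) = 9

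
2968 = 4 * 742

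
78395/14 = 78395/14 = 5599.64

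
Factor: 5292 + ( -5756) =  - 464 = - 2^4*29^1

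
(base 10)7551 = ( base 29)8SB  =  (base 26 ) B4B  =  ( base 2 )1110101111111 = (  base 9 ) 11320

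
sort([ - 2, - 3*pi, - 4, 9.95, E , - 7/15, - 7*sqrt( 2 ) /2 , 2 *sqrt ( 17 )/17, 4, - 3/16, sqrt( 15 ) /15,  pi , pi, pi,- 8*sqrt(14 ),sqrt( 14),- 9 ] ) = [ - 8*sqrt( 14), - 3*pi, - 9 , - 7*sqrt( 2)/2 ,-4,-2,-7/15,  -  3/16,sqrt(15)/15,2*sqrt( 17 )/17, E, pi, pi,  pi, sqrt( 14), 4, 9.95 ] 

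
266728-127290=139438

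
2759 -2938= - 179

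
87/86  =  87/86 =1.01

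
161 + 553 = 714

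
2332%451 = 77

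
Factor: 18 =2^1*3^2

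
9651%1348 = 215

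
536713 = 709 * 757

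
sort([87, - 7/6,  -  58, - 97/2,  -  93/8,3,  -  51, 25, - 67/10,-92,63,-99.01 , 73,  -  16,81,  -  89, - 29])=[ -99.01,- 92 ,-89,-58, - 51,-97/2, - 29, -16, - 93/8,  -  67/10, -7/6,3, 25,63,73,81, 87]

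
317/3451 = 317/3451 = 0.09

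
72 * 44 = 3168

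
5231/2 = 2615 + 1/2 = 2615.50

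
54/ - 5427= -1 + 199/201 =-0.01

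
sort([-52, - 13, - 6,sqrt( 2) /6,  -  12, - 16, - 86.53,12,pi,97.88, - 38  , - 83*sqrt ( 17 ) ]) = [ - 83*sqrt( 17 ), - 86.53, - 52, - 38, - 16, - 13,-12, - 6,sqrt(2)/6,pi, 12 , 97.88 ] 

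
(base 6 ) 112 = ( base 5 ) 134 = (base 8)54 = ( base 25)1j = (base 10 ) 44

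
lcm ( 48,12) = 48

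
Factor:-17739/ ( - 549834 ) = 2^ ( - 1 ) * 3^4* 73^1*91639^ ( - 1 )  =  5913/183278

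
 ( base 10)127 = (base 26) 4N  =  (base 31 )43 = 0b1111111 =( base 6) 331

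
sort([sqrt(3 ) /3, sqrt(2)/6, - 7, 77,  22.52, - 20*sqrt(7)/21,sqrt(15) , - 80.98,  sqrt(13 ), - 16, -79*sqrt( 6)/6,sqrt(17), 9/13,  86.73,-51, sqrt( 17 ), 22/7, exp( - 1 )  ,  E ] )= [ - 80.98, - 51, - 79*sqrt(6 )/6, - 16,- 7, - 20*sqrt(7 )/21,sqrt(2 ) /6, exp( - 1) , sqrt(3 )/3, 9/13, E , 22/7, sqrt (13),sqrt(15),sqrt ( 17), sqrt( 17 ), 22.52, 77, 86.73]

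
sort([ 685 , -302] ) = [-302,  685 ] 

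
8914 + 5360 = 14274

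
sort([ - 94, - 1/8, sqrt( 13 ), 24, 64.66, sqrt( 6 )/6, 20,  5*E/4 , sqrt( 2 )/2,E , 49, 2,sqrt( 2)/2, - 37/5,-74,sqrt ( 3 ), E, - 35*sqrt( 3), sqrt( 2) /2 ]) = [ - 94, - 74, -35*sqrt(3), - 37/5, - 1/8, sqrt( 6) /6, sqrt( 2)/2, sqrt( 2)/2, sqrt( 2)/2,sqrt( 3 ), 2, E, E , 5*E/4,sqrt( 13 ), 20,  24, 49, 64.66 ] 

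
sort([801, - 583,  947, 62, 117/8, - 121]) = [ -583, -121, 117/8,62, 801, 947]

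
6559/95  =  6559/95 = 69.04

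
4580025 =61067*75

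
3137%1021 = 74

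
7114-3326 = 3788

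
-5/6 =-5/6=- 0.83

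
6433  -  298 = 6135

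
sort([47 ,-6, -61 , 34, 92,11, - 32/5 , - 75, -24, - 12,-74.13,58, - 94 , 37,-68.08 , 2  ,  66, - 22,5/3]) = [ - 94,-75,  -  74.13, - 68.08 ,-61 ,  -  24,-22 , - 12,-32/5, - 6,5/3,2,11 , 34,37, 47, 58 , 66,92] 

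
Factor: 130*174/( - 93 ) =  - 2^2*5^1*13^1*29^1*31^( - 1 ) = - 7540/31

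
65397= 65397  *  1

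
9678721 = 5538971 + 4139750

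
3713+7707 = 11420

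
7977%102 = 21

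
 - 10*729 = -7290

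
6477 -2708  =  3769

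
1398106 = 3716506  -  2318400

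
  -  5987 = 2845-8832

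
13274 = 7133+6141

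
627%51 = 15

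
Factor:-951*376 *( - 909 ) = 325036584 = 2^3*3^3 *47^1*101^1*317^1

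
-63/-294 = 3/14 = 0.21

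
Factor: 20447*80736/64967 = 235829856/9281 = 2^5*3^1*23^1*29^2*127^1*9281^( - 1)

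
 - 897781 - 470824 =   -  1368605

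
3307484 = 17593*188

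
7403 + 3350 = 10753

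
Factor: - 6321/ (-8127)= 3^( - 2 )*7^1 = 7/9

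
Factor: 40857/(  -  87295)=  - 3^1*5^( - 1 ) * 13^( - 1) * 17^( -1 )*79^(-1)*13619^1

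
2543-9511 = -6968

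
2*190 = 380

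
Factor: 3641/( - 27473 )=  - 11/83=- 11^1*83^( - 1)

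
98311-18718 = 79593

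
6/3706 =3/1853=0.00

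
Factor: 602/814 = 301/407=7^1 * 11^( - 1 )*37^( - 1) * 43^1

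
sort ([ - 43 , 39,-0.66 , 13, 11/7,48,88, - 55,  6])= [ - 55 , - 43,-0.66, 11/7,6 , 13 , 39, 48, 88 ] 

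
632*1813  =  1145816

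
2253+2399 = 4652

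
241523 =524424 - 282901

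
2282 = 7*326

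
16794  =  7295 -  - 9499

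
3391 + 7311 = 10702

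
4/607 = 4/607 =0.01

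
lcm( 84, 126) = 252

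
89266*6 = 535596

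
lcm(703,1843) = 68191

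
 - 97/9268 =  -  1 + 9171/9268=- 0.01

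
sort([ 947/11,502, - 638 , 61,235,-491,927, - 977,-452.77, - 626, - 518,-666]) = [-977,-666, - 638, - 626, - 518,-491,  -  452.77,61,947/11, 235,  502 , 927]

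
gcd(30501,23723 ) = 3389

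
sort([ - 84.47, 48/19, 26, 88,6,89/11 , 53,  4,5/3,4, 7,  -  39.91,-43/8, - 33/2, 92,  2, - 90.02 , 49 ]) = [-90.02, - 84.47, - 39.91, - 33/2, -43/8, 5/3,2, 48/19, 4,  4, 6, 7,89/11, 26, 49 , 53,88, 92 ] 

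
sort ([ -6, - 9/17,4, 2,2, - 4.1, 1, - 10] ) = [ - 10, - 6, - 4.1,-9/17, 1  ,  2, 2,4]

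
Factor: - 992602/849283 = - 2^1*13^1 * 283^( - 1) * 3001^( - 1 ) * 38177^1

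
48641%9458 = 1351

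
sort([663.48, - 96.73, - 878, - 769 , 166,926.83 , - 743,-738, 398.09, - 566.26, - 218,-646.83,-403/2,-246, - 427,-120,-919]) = [  -  919, - 878,-769, - 743, - 738,  -  646.83,-566.26,-427, - 246, -218,  -  403/2,-120, - 96.73 , 166, 398.09,663.48,926.83]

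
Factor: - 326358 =-2^1*3^2*18131^1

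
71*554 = 39334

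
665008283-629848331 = 35159952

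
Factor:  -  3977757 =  - 3^2*7^1*103^1*613^1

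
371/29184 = 371/29184 = 0.01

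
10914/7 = 10914/7 = 1559.14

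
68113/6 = 68113/6 = 11352.17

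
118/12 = 59/6 = 9.83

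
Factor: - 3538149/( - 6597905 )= 3^1*5^ ( - 1 )*571^( - 1) *2311^( - 1 )*1179383^1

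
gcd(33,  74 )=1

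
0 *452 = 0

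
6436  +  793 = 7229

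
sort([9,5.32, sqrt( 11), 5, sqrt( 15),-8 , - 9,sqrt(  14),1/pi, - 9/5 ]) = [-9, - 8, - 9/5, 1/pi,sqrt( 11 ),sqrt( 14),sqrt (15 ),5,5.32, 9] 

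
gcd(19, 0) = 19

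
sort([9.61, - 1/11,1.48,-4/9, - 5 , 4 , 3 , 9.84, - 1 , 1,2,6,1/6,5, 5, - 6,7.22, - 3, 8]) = [ - 6 , - 5, - 3,- 1, - 4/9, - 1/11, 1/6,1, 1.48, 2,  3,4, 5,  5, 6,7.22 , 8, 9.61,9.84 ] 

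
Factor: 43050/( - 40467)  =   - 2^1*5^2*47^( - 1) = - 50/47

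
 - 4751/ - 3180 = 1 + 1571/3180 = 1.49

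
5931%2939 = 53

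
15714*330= 5185620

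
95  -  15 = 80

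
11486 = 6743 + 4743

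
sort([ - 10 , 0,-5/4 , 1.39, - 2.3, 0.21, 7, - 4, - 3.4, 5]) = [ - 10, -4,-3.4 ,-2.3,-5/4,0,0.21, 1.39 , 5,7 ] 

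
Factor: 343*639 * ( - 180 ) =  - 2^2*3^4*5^1*7^3*71^1 =- 39451860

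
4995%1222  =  107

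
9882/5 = 9882/5 = 1976.40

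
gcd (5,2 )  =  1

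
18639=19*981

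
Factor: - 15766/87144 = -2^( - 2 )*3^ ( - 1)*3631^( - 1)*7883^1=- 7883/43572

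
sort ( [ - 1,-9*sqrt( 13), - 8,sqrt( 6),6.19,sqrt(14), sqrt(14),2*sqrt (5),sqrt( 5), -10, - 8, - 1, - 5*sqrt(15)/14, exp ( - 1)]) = [ - 9*sqrt(13), - 10  , - 8, - 8,  -  5*sqrt(15)/14, - 1 , - 1 , exp( - 1), sqrt(5),  sqrt(6 ),sqrt(14),sqrt(14 ),2*sqrt( 5), 6.19]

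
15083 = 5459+9624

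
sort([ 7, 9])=[ 7,  9 ] 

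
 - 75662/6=  -  12611  +  2/3 = -12610.33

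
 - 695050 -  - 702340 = 7290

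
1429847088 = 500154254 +929692834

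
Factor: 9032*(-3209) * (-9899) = 2^3 * 19^1*521^1 * 1129^1*3209^1 = 286909527512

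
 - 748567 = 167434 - 916001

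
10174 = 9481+693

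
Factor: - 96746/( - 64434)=3^ ( - 1)*13^1 * 61^2* 10739^ ( - 1) = 48373/32217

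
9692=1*9692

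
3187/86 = 3187/86 = 37.06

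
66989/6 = 66989/6 = 11164.83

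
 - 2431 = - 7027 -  - 4596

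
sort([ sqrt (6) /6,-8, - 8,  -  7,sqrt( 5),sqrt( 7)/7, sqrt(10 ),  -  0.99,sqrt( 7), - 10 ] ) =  [-10 , - 8,-8, - 7 ,-0.99,sqrt(7)/7, sqrt ( 6) /6,  sqrt(5),sqrt (7),sqrt(10 )] 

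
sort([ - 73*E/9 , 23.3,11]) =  [ - 73*E/9 , 11,23.3]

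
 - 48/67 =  - 48/67 = - 0.72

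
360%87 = 12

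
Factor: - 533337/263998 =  - 2^( - 1 )*3^1*173^(-1)* 233^1 = -699/346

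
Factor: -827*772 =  - 638444= - 2^2*193^1*827^1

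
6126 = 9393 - 3267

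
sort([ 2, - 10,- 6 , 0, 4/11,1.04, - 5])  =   [-10, - 6,  -  5, 0,4/11  ,  1.04,  2]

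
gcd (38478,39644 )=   1166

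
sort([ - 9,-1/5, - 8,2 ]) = [-9,-8, - 1/5,2 ] 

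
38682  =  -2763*( - 14)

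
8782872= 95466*92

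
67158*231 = 15513498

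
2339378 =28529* 82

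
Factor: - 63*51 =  - 3213 = - 3^3*7^1*17^1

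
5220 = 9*580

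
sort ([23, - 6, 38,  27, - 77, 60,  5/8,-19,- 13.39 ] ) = [  -  77,- 19 , - 13.39 , - 6, 5/8,23,27, 38, 60 ]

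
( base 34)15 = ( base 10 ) 39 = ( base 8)47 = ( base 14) 2b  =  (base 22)1H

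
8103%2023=11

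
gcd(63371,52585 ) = 1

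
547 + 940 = 1487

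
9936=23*432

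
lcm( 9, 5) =45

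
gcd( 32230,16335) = 55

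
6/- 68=  -  3/34 = -  0.09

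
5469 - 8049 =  - 2580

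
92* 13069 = 1202348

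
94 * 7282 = 684508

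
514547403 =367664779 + 146882624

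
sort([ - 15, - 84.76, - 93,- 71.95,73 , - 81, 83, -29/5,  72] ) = [ - 93,- 84.76,  -  81, - 71.95, - 15, - 29/5,72,73,  83]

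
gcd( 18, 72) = 18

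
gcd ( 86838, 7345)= 1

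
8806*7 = 61642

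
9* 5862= 52758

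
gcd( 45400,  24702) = 2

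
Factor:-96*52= -4992 = -  2^7*3^1 * 13^1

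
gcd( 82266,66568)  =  2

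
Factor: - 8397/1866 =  - 9/2 = - 2^(-1)*3^2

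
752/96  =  7 + 5/6 = 7.83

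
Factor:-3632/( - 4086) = 8/9 = 2^3*3^( - 2)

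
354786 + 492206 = 846992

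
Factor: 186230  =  2^1*5^1*11^1*1693^1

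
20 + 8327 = 8347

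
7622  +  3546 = 11168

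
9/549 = 1/61 = 0.02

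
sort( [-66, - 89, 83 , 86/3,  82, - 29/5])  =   [ - 89, - 66,-29/5, 86/3 , 82, 83 ]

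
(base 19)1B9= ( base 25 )N4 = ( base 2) 1001000011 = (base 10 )579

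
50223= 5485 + 44738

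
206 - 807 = -601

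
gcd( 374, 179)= 1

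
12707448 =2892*4394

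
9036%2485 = 1581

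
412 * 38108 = 15700496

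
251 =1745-1494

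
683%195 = 98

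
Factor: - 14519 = -14519^1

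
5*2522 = 12610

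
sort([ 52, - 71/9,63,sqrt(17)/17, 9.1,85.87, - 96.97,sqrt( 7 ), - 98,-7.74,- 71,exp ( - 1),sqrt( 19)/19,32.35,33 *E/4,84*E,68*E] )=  [ - 98, - 96.97, - 71, - 71/9, - 7.74, sqrt(19)/19,sqrt(17 ) /17, exp(  -  1), sqrt( 7),9.1,33*E/4,32.35  ,  52 , 63, 85.87,  68*E,84 *E]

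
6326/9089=6326/9089 = 0.70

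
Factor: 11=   11^1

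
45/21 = 2 + 1/7 = 2.14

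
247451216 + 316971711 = 564422927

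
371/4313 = 371/4313  =  0.09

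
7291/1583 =7291/1583 = 4.61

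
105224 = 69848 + 35376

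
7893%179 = 17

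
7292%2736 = 1820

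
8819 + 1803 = 10622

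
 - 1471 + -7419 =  - 8890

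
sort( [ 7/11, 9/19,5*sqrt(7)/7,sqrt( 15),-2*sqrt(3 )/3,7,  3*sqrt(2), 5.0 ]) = [ - 2*sqrt(3) /3, 9/19, 7/11, 5  *sqrt( 7)/7,sqrt(15),  3*sqrt(2), 5.0,  7]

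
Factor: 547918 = 2^1  *  7^2*5591^1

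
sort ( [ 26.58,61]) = [ 26.58,61]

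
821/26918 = 821/26918 = 0.03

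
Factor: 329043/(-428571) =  - 3^(  -  3 )*13^1*37^ ( - 1)*59^1= -767/999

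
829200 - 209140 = 620060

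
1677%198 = 93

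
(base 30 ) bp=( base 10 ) 355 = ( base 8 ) 543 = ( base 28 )cj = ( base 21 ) GJ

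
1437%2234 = 1437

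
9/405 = 1/45 =0.02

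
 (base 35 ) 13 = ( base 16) 26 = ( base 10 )38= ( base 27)1b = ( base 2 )100110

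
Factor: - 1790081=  - 1790081^1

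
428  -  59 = 369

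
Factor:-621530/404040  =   - 683/444 = - 2^(-2 )*3^( - 1)*37^( - 1) * 683^1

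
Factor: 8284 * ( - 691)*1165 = -2^2 * 5^1*19^1 *109^1*233^1*691^1 = - 6668744260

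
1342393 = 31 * 43303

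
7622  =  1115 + 6507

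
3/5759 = 3/5759=0.00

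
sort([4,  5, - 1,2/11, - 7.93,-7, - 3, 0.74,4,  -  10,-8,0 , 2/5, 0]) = [ - 10, - 8,-7.93, - 7, - 3, - 1,0,0,2/11, 2/5, 0.74, 4,4,5]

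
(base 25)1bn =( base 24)1eb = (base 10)923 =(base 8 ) 1633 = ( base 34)R5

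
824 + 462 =1286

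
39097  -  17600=21497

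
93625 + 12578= 106203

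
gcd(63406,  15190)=98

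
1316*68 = 89488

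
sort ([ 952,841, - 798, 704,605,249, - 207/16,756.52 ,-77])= [ - 798,  -  77, - 207/16, 249,  605, 704, 756.52 , 841,952]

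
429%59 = 16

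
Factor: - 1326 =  - 2^1*3^1*13^1*17^1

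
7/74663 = 7/74663 = 0.00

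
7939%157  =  89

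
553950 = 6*92325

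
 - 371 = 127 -498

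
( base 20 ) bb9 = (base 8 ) 11025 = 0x1215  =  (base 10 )4629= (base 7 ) 16332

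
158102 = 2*79051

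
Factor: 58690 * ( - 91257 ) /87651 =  - 2^1 * 3^(-1)*5^1*19^1 * 1601^1 * 5869^1 * 9739^( - 1)= - 1785291110/29217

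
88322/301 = 2054/7 = 293.43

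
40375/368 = 40375/368 = 109.71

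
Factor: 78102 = 2^1*3^2*4339^1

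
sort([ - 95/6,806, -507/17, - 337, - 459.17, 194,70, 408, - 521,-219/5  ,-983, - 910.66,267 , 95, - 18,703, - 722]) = [-983,-910.66, - 722,-521 ,-459.17, - 337,  -  219/5 , - 507/17 , - 18,-95/6,70, 95 , 194, 267,408,703,806]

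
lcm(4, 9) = 36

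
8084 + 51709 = 59793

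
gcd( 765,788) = 1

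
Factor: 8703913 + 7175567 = 15879480=2^3*3^1* 5^1  *  132329^1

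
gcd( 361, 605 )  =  1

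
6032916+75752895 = 81785811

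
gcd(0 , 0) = 0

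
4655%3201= 1454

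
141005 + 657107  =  798112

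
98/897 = 98/897 = 0.11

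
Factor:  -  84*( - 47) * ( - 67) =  - 2^2*3^1*7^1*47^1*67^1 = -264516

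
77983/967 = 80 + 623/967 = 80.64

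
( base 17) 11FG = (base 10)5473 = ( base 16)1561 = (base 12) 3201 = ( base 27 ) 7DJ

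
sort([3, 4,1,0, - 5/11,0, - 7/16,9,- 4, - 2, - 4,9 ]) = [  -  4, - 4, - 2,  -  5/11 ,- 7/16,0, 0,1, 3,4 , 9,9]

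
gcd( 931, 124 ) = 1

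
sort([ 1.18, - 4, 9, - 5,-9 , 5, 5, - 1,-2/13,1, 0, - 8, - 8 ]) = [ - 9, - 8, - 8, - 5, - 4, - 1, - 2/13, 0, 1,1.18,5,  5, 9 ]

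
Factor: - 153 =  - 3^2*17^1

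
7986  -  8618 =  - 632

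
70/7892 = 35/3946= 0.01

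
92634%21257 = 7606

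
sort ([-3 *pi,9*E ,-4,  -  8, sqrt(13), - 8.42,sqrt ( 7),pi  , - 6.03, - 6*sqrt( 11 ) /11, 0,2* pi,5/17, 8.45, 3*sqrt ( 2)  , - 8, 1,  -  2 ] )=[ - 3* pi, - 8.42 , - 8,-8,-6.03, - 4, - 2,-6*sqrt(11 )/11 , 0,5/17,1, sqrt(7 ),pi, sqrt (13), 3 *sqrt( 2 ),  2*pi,8.45,9*E ] 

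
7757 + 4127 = 11884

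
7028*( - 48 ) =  - 337344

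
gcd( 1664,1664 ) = 1664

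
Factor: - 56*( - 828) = 2^5*3^2 *7^1 * 23^1 =46368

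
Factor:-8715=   -3^1 * 5^1 * 7^1 * 83^1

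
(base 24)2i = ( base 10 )66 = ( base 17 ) 3F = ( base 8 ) 102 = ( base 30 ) 26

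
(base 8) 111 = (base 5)243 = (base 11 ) 67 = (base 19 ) 3G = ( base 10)73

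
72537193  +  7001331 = 79538524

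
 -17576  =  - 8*2197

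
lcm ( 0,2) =0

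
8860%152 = 44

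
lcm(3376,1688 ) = 3376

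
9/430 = 9/430 = 0.02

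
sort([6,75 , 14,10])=[ 6, 10,14, 75 ]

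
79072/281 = 281 +111/281= 281.40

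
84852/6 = 14142 = 14142.00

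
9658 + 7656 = 17314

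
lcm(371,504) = 26712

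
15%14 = 1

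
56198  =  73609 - 17411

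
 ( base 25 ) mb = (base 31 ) i3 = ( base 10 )561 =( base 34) GH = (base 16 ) 231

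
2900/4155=580/831 = 0.70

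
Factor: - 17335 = -5^1*3467^1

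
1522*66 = 100452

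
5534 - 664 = 4870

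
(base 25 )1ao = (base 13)542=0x383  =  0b1110000011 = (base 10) 899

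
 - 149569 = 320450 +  - 470019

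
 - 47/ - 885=47/885 = 0.05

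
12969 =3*4323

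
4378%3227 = 1151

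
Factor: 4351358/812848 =2175679/406424 = 2^(-3)*11^1*83^1*101^(-1)*503^ ( - 1)*2383^1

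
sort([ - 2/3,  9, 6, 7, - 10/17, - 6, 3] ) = [ - 6, - 2/3, - 10/17, 3, 6, 7,9 ]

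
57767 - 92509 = - 34742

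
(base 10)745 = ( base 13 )454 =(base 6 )3241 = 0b1011101001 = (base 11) 618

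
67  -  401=-334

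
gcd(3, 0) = 3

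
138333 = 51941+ 86392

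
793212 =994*798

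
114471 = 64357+50114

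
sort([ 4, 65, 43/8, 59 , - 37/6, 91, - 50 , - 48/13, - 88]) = [-88, - 50, - 37/6, - 48/13, 4,43/8, 59, 65, 91] 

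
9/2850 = 3/950 = 0.00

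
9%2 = 1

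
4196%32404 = 4196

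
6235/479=6235/479 = 13.02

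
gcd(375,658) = 1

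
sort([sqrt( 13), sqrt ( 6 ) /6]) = [sqrt( 6 )/6,sqrt(13)]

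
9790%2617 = 1939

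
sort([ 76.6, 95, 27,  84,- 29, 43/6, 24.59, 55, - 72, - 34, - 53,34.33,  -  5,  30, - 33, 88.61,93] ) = [- 72,-53, - 34,- 33 , - 29, - 5, 43/6, 24.59, 27,30,34.33, 55, 76.6,84 , 88.61, 93, 95 ] 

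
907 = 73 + 834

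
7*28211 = 197477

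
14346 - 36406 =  - 22060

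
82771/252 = 328 + 115/252 = 328.46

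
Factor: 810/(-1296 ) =  -  5/8 = - 2^( - 3)*5^1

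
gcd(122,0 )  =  122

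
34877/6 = 5812 + 5/6 = 5812.83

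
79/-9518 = - 79/9518 = - 0.01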